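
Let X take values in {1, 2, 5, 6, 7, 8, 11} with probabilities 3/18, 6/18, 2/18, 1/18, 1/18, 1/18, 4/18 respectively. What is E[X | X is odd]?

32/5

P(X is odd) = 5/9.
Σ over the event: 1·1/6 + 5·1/9 + 7·1/18 + 11·2/9 = 32/9.
E[X | X is odd] = (32/9) / (5/9) = 32/5.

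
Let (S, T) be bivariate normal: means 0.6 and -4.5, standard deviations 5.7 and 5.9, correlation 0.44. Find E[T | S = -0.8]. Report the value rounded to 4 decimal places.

-5.1376

For a bivariate normal, E[T | S=x] = μ_T + ρ·(σ_T/σ_S)·(x − μ_S).
E[T | S=-0.8] = -4.5 + (0.44)·(5.9/5.7)·(-0.8 − (0.6)) = -4.5 + (0.45544)·(-1.4) = -5.1376.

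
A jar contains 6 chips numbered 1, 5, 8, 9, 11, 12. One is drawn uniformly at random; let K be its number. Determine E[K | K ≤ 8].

P(K ≤ 8) = 1/2.
Σ over the event: 1·1/6 + 5·1/6 + 8·1/6 = 7/3.
E[K | K ≤ 8] = (7/3) / (1/2) = 14/3.

14/3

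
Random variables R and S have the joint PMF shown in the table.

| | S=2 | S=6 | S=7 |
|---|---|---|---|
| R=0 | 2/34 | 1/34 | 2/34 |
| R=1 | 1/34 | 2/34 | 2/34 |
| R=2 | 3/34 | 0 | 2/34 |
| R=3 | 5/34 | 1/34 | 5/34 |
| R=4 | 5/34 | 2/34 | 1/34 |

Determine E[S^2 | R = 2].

22

P(R = 2) = 5/34.
Σ S^2·P over the event = 4·(3/34) + 49·(2/34) = 55/17.
E[S^2 | R = 2] = (55/17) / (5/34) = 22.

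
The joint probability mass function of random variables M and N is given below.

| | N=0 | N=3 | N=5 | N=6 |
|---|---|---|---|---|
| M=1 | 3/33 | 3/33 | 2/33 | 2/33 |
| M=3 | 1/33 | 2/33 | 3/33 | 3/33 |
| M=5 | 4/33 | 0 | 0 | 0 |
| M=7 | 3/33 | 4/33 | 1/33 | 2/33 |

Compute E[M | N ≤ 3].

21/5

P(N ≤ 3) = 20/33.
Σ M·P over the event = 1·(3/33) + 1·(3/33) + 3·(1/33) + 3·(2/33) + 5·(4/33) + 7·(3/33) + 7·(4/33) = 28/11.
E[M | N ≤ 3] = (28/11) / (20/33) = 21/5.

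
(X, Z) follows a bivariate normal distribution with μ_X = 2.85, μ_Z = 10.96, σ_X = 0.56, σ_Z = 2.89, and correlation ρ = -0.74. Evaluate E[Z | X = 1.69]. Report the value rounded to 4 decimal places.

For a bivariate normal, E[Z | X=x] = μ_Z + ρ·(σ_Z/σ_X)·(x − μ_X).
E[Z | X=1.69] = 10.96 + (-0.74)·(2.89/0.56)·(1.69 − (2.85)) = 10.96 + (-3.81893)·(-1.16) = 15.3900.

15.3900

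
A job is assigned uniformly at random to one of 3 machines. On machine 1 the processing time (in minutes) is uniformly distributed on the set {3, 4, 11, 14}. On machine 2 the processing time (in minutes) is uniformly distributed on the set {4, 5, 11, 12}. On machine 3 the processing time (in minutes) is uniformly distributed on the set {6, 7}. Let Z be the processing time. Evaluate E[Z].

15/2

E[Z | machine 1] = (3+4+11+14)/4 = 8.
E[Z | machine 2] = (4+5+11+12)/4 = 8.
E[Z | machine 3] = (6+7)/2 = 13/2.
E[Z] = (1/3)·(8) + (1/3)·(8) + (1/3)·(13/2) = 15/2.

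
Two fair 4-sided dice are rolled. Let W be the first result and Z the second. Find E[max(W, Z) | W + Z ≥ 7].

Outcomes with W + Z ≥ 7: (3,4), (4,3), (4,4), each with probability 1/16.
E[max(W, Z) | W + Z ≥ 7] = (4 + 4 + 4) / 3 = 4.

4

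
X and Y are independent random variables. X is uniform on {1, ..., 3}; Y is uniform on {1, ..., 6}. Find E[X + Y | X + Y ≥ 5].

P(X + Y ≥ 5) = 2/3.
Summing (X+Y)·P(x,y) over outcomes with X + Y ≥ 5 gives 79/18.
E[X + Y | X + Y ≥ 5] = (79/18) / (2/3) = 79/12.

79/12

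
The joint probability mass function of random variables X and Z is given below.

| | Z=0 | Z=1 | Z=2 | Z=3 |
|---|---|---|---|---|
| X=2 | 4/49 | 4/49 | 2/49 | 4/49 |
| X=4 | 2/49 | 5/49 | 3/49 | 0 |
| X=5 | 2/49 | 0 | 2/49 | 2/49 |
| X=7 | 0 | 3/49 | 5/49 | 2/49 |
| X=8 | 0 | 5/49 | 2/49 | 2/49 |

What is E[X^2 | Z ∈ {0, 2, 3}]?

869/32

P(Z ∈ {0, 2, 3}) = 32/49.
Summing X^2·P(X=x,Z=y) over the conditioning event gives 869/49.
E[X^2 | Z ∈ {0, 2, 3}] = (869/49) / (32/49) = 869/32.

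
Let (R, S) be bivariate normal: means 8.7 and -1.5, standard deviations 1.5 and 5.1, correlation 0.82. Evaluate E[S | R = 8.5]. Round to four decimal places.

For a bivariate normal, E[S | R=x] = μ_S + ρ·(σ_S/σ_R)·(x − μ_R).
E[S | R=8.5] = -1.5 + (0.82)·(5.1/1.5)·(8.5 − (8.7)) = -1.5 + (2.788)·(-0.2) = -2.0576.

-2.0576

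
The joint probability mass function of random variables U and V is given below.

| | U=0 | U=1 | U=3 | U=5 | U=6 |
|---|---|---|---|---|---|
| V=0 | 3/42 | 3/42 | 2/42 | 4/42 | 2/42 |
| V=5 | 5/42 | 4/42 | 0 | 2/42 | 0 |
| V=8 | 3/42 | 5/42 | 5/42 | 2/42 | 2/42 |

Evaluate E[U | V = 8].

P(V = 8) = 17/42.
Σ U·P over the event = 0·(3/42) + 1·(5/42) + 3·(5/42) + 5·(2/42) + 6·(2/42) = 1.
E[U | V = 8] = (1) / (17/42) = 42/17.

42/17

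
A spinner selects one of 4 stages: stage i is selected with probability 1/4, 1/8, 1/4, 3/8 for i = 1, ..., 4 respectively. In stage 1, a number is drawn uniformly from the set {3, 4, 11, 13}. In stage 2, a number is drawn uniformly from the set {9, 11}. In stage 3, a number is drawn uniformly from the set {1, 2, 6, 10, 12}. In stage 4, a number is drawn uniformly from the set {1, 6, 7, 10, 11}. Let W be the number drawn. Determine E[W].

589/80

E[W | stage 1] = (3+4+11+13)/4 = 31/4.
E[W | stage 2] = (9+11)/2 = 10.
E[W | stage 3] = (1+2+6+10+12)/5 = 31/5.
E[W | stage 4] = (1+6+7+10+11)/5 = 7.
By the law of total expectation,
E[W] = (1/4)·(31/4) + (1/8)·(10) + (1/4)·(31/5) + (3/8)·(7) = 589/80.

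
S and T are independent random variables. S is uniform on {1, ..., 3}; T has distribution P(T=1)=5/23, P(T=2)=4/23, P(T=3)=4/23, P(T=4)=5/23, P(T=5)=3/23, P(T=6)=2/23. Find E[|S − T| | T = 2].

2/3

P(T = 2) = 4/23.
Summing |S−T|·P(x,y) over outcomes with T = 2 gives 8/69.
E[|S − T| | T = 2] = (8/69) / (4/23) = 2/3.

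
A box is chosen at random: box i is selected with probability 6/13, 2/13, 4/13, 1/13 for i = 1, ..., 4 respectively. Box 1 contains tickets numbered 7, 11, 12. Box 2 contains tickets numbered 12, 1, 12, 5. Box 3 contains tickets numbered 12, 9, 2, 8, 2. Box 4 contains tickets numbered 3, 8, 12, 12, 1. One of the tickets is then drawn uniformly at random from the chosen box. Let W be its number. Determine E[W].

E[W | box 1] = (7+11+12)/3 = 10.
E[W | box 2] = (12+1+12+5)/4 = 15/2.
E[W | box 3] = (12+9+2+8+2)/5 = 33/5.
E[W | box 4] = (3+8+12+12+1)/5 = 36/5.
By the law of total expectation,
E[W] = (6/13)·(10) + (2/13)·(15/2) + (4/13)·(33/5) + (1/13)·(36/5) = 543/65.

543/65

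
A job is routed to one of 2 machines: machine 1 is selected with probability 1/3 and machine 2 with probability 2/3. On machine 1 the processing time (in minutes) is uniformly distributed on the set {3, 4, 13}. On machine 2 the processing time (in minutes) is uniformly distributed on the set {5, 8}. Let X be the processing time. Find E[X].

E[X | machine 1] = (3+4+13)/3 = 20/3.
E[X | machine 2] = (5+8)/2 = 13/2.
By the law of total expectation,
E[X] = (1/3)·(20/3) + (2/3)·(13/2) = 59/9.

59/9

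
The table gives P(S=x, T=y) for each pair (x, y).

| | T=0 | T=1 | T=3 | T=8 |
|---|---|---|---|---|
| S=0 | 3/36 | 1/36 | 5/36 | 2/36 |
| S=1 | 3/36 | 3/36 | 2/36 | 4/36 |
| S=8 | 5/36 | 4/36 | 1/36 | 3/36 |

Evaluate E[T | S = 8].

P(S = 8) = 13/36.
Σ T·P over the event = 0·(5/36) + 1·(4/36) + 3·(1/36) + 8·(3/36) = 31/36.
E[T | S = 8] = (31/36) / (13/36) = 31/13.

31/13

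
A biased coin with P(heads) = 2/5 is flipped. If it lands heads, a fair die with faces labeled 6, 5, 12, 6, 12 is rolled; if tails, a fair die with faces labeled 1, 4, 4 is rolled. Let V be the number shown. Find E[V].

E[V | heads] = (6+5+12+6+12)/5 = 41/5.
E[V | tails] = (1+4+4)/3 = 3.
E[V] = (2/5)·(41/5) + (3/5)·(3) = 127/25.

127/25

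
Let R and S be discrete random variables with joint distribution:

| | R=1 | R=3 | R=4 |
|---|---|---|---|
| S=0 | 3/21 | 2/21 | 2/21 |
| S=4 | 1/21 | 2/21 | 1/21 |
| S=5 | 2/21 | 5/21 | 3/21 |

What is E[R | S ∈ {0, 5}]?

46/17

P(S ∈ {0, 5}) = 17/21.
Σ R·P over the event = 1·(3/21) + 1·(2/21) + 3·(2/21) + 3·(5/21) + 4·(2/21) + 4·(3/21) = 46/21.
E[R | S ∈ {0, 5}] = (46/21) / (17/21) = 46/17.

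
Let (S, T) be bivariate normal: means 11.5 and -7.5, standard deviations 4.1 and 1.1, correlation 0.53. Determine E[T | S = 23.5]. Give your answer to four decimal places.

-5.7937

The regression of T on S has slope ρ·σ_T/σ_S and passes through (μ_S, μ_T).
E[T | S=23.5] = -7.5 + (0.53)·(1.1/4.1)·(23.5 − (11.5)) = -7.5 + (0.142195)·(12) = -5.7937.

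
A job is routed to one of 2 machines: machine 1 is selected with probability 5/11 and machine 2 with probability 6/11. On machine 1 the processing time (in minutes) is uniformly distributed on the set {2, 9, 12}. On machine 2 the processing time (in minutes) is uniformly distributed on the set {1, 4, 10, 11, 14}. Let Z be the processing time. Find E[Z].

259/33

E[Z | machine 1] = (2+9+12)/3 = 23/3.
E[Z | machine 2] = (1+4+10+11+14)/5 = 8.
E[Z] = (5/11)·(23/3) + (6/11)·(8) = 259/33.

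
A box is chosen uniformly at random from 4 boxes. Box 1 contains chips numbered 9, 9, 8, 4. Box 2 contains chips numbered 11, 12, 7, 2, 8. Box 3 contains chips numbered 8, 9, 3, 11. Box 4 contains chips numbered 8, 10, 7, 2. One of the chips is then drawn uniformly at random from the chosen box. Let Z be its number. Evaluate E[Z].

E[Z | box 1] = (9+9+8+4)/4 = 15/2.
E[Z | box 2] = (11+12+7+2+8)/5 = 8.
E[Z | box 3] = (8+9+3+11)/4 = 31/4.
E[Z | box 4] = (8+10+7+2)/4 = 27/4.
E[Z] = (1/4)·(15/2) + (1/4)·(8) + (1/4)·(31/4) + (1/4)·(27/4) = 15/2.

15/2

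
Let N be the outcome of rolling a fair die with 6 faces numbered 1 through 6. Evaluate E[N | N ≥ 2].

4

Given N ≥ 2, N is equally likely to be any of {2, 3, 4, 5, 6}.
E[N | N ≥ 2] = (2 + 3 + 4 + 5 + 6) / 5 = 4.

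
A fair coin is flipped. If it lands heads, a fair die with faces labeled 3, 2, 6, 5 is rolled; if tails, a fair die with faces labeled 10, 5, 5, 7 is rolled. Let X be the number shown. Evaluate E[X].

43/8

E[X | heads] = (3+2+6+5)/4 = 4.
E[X | tails] = (10+5+5+7)/4 = 27/4.
By the law of total expectation,
E[X] = (1/2)·(4) + (1/2)·(27/4) = 43/8.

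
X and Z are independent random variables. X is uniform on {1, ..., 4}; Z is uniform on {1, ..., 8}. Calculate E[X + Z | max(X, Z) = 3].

24/5

Outcomes with max(X, Z) = 3: (1,3), (2,3), (3,1), (3,2), (3,3), each with probability 1/32.
E[X + Z | max(X, Z) = 3] = (4 + 5 + 4 + 5 + 6) / 5 = 24/5.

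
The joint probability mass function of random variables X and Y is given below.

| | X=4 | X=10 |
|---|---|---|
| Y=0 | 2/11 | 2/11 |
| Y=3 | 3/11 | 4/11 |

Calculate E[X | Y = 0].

7

P(Y = 0) = 4/11.
Summing X·P(X=x,Y=y) over the conditioning event gives 28/11.
E[X | Y = 0] = (28/11) / (4/11) = 7.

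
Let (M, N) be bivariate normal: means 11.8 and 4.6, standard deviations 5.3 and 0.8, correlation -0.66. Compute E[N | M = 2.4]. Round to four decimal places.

The regression of N on M has slope ρ·σ_N/σ_M and passes through (μ_M, μ_N).
E[N | M=2.4] = 4.6 + (-0.66)·(0.8/5.3)·(2.4 − (11.8)) = 4.6 + (-0.099623)·(-9.4) = 5.5365.

5.5365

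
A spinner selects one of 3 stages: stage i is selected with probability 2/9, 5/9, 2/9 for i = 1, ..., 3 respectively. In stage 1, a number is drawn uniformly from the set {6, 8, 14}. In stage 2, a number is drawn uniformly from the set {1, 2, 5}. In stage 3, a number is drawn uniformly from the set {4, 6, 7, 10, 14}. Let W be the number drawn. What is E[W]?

242/45

E[W | stage 1] = (6+8+14)/3 = 28/3.
E[W | stage 2] = (1+2+5)/3 = 8/3.
E[W | stage 3] = (4+6+7+10+14)/5 = 41/5.
By the law of total expectation,
E[W] = (2/9)·(28/3) + (5/9)·(8/3) + (2/9)·(41/5) = 242/45.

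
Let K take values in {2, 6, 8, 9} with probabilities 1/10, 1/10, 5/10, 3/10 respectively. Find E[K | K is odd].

9

P(K is odd) = 3/10.
Σ over the event: 9·3/10 = 27/10.
E[K | K is odd] = (27/10) / (3/10) = 9.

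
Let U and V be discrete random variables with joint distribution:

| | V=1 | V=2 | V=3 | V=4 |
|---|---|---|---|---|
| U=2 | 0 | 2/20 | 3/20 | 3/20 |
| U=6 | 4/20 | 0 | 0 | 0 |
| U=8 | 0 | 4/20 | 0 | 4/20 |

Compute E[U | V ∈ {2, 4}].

P(V ∈ {2, 4}) = 13/20.
Σ U·P over the event = 2·(2/20) + 2·(3/20) + 8·(4/20) + 8·(4/20) = 37/10.
E[U | V ∈ {2, 4}] = (37/10) / (13/20) = 74/13.

74/13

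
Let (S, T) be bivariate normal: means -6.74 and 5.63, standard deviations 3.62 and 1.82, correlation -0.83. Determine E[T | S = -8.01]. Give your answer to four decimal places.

The regression of T on S has slope ρ·σ_T/σ_S and passes through (μ_S, μ_T).
E[T | S=-8.01] = 5.63 + (-0.83)·(1.82/3.62)·(-8.01 − (-6.74)) = 5.63 + (-0.41729)·(-1.27) = 6.1600.

6.1600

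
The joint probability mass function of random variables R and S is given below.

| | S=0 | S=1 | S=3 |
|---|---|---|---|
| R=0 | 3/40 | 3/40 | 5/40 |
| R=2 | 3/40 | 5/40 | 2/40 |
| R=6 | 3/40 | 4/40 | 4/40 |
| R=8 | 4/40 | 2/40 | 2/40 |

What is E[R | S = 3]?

P(S = 3) = 13/40.
Σ R·P over the event = 0·(5/40) + 2·(2/40) + 6·(4/40) + 8·(2/40) = 11/10.
E[R | S = 3] = (11/10) / (13/40) = 44/13.

44/13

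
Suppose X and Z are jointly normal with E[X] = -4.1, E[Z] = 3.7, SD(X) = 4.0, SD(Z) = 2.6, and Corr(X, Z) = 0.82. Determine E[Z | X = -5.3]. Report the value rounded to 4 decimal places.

The regression of Z on X has slope ρ·σ_Z/σ_X and passes through (μ_X, μ_Z).
E[Z | X=-5.3] = 3.7 + (0.82)·(2.6/4.0)·(-5.3 − (-4.1)) = 3.7 + (0.533)·(-1.2) = 3.0604.

3.0604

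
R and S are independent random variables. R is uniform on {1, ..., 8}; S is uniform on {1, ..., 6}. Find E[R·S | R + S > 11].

233/6

P(R + S > 11) = 1/8.
Summing RS·P(x,y) over outcomes with R + S > 11 gives 233/48.
E[R·S | R + S > 11] = (233/48) / (1/8) = 233/6.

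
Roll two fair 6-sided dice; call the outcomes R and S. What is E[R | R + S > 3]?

122/33

P(R + S > 3) = 11/12.
Summing R·P(x,y) over outcomes with R + S > 3 gives 61/18.
E[R | R + S > 3] = (61/18) / (11/12) = 122/33.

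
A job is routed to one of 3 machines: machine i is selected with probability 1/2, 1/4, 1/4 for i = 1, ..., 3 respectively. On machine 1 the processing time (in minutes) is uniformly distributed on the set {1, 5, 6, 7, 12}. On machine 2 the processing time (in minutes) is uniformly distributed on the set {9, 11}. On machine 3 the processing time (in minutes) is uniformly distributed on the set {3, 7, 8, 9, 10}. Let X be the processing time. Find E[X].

E[X | machine 1] = (1+5+6+7+12)/5 = 31/5.
E[X | machine 2] = (9+11)/2 = 10.
E[X | machine 3] = (3+7+8+9+10)/5 = 37/5.
By the law of total expectation,
E[X] = (1/2)·(31/5) + (1/4)·(10) + (1/4)·(37/5) = 149/20.

149/20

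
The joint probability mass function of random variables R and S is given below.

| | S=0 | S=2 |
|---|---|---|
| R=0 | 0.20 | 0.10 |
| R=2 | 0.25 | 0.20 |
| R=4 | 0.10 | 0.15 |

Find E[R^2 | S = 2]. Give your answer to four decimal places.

P(S = 2) = 0.45.
Σ R^2·P over the event = 0·(0.10) + 4·(0.20) + 16·(0.15) = 3.20.
E[R^2 | S = 2] = (3.20) / (0.45) = 7.1111.

7.1111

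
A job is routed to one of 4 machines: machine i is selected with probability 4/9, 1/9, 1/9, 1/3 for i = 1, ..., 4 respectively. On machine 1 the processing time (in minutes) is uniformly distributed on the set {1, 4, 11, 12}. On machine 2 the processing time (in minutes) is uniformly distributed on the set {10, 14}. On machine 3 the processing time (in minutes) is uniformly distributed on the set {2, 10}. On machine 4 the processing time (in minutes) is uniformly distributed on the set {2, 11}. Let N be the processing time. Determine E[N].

E[N | machine 1] = (1+4+11+12)/4 = 7.
E[N | machine 2] = (10+14)/2 = 12.
E[N | machine 3] = (2+10)/2 = 6.
E[N | machine 4] = (2+11)/2 = 13/2.
E[N] = (4/9)·(7) + (1/9)·(12) + (1/9)·(6) + (1/3)·(13/2) = 131/18.

131/18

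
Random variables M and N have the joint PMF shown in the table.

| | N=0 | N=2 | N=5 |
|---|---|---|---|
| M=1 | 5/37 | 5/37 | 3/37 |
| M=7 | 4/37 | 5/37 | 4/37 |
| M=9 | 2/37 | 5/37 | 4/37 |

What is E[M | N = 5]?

67/11

P(N = 5) = 11/37.
Σ M·P over the event = 1·(3/37) + 7·(4/37) + 9·(4/37) = 67/37.
E[M | N = 5] = (67/37) / (11/37) = 67/11.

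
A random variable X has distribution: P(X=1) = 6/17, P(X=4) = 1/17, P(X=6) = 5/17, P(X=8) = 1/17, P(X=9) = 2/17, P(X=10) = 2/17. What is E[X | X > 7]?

46/5

P(X > 7) = 5/17.
Σ over the event: 8·1/17 + 9·2/17 + 10·2/17 = 46/17.
E[X | X > 7] = (46/17) / (5/17) = 46/5.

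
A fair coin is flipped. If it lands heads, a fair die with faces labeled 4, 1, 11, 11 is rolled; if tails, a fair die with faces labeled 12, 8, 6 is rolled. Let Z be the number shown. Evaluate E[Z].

185/24

E[Z | heads] = (4+1+11+11)/4 = 27/4.
E[Z | tails] = (12+8+6)/3 = 26/3.
By the law of total expectation,
E[Z] = (1/2)·(27/4) + (1/2)·(26/3) = 185/24.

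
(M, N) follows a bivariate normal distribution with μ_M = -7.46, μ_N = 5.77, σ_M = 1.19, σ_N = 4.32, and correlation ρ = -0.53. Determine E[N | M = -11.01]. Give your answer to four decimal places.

E[N | M=x] = μ_N + ρ(σ_N/σ_M)(x − μ_M) for jointly normal variables.
E[N | M=-11.01] = 5.77 + (-0.53)·(4.32/1.19)·(-11.01 − (-7.46)) = 5.77 + (-1.92403)·(-3.55) = 12.6003.

12.6003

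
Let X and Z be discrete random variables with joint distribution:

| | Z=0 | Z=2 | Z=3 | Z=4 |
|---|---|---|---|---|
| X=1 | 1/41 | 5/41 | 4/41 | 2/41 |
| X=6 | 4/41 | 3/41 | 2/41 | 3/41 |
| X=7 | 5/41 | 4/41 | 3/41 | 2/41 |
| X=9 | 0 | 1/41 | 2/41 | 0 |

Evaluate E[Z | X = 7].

P(X = 7) = 14/41.
Σ Z·P over the event = 0·(5/41) + 2·(4/41) + 3·(3/41) + 4·(2/41) = 25/41.
E[Z | X = 7] = (25/41) / (14/41) = 25/14.

25/14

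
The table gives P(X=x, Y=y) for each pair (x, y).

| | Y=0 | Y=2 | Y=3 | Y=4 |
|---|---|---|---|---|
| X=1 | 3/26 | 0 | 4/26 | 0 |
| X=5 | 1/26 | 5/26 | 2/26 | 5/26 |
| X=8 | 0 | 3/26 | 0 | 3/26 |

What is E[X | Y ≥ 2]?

56/11

P(Y ≥ 2) = 11/13.
Σ X·P over the event = 1·(4/26) + 5·(5/26) + 5·(2/26) + 5·(5/26) + 8·(3/26) + 8·(3/26) = 56/13.
E[X | Y ≥ 2] = (56/13) / (11/13) = 56/11.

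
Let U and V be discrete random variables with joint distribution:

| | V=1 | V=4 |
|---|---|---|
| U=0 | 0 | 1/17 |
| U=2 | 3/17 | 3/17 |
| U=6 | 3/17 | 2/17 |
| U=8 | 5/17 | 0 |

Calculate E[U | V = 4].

3

P(V = 4) = 6/17.
Summing U·P(U=x,V=y) over the conditioning event gives 18/17.
E[U | V = 4] = (18/17) / (6/17) = 3.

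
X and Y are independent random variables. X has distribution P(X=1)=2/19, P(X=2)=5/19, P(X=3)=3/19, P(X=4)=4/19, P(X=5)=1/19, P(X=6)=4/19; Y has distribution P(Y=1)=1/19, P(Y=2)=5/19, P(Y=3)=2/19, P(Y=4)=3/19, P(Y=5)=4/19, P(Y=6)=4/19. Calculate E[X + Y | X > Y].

P(X > Y) = 126/361.
Summing (X+Y)·P(x,y) over outcomes with X > Y gives 938/361.
E[X + Y | X > Y] = (938/361) / (126/361) = 67/9.

67/9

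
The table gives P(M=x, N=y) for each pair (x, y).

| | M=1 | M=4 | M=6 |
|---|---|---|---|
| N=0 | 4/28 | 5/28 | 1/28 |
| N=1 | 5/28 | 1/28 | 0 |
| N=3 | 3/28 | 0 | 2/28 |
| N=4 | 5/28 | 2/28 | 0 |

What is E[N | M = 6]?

P(M = 6) = 3/28.
Σ N·P over the event = 0·(1/28) + 3·(2/28) = 3/14.
E[N | M = 6] = (3/14) / (3/28) = 2.

2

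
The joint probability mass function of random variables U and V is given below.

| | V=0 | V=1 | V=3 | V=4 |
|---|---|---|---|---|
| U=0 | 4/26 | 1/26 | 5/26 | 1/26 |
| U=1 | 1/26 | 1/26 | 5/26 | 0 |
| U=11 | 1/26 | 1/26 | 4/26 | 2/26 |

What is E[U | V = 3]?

7/2

P(V = 3) = 7/13.
Summing U·P(U=x,V=y) over the conditioning event gives 49/26.
E[U | V = 3] = (49/26) / (7/13) = 7/2.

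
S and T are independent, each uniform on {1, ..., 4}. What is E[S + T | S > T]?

5

P(S > T) = 3/8.
Summing (S+T)·P(x,y) over outcomes with S > T gives 15/8.
E[S + T | S > T] = (15/8) / (3/8) = 5.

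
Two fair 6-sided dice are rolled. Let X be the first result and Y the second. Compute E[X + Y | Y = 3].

Outcomes with Y = 3: (1,3), (2,3), (3,3), (4,3), (5,3), (6,3), each with probability 1/36.
E[X + Y | Y = 3] = (4 + 5 + 6 + 7 + 8 + 9) / 6 = 13/2.

13/2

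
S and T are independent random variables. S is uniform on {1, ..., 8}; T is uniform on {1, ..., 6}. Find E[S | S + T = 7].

7/2

Outcomes with S + T = 7: (1,6), (2,5), (3,4), (4,3), (5,2), (6,1), each with probability 1/48.
E[S | S + T = 7] = (1 + 2 + 3 + 4 + 5 + 6) / 6 = 7/2.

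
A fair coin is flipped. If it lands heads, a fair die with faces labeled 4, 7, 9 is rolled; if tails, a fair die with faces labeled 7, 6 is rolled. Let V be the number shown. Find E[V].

79/12

E[V | heads] = (4+7+9)/3 = 20/3.
E[V | tails] = (7+6)/2 = 13/2.
By the law of total expectation,
E[V] = (1/2)·(20/3) + (1/2)·(13/2) = 79/12.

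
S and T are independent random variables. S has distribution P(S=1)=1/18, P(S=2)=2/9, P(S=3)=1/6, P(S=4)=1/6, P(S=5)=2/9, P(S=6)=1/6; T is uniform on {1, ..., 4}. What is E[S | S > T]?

214/47

P(S > T) = 47/72.
Summing S·P(x,y) over outcomes with S > T gives 107/36.
E[S | S > T] = (107/36) / (47/72) = 214/47.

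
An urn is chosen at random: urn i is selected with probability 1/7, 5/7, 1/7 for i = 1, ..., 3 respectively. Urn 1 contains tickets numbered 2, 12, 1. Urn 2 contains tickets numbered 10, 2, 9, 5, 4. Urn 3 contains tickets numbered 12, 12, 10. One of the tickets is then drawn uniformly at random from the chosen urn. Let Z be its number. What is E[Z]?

E[Z | urn 1] = (2+12+1)/3 = 5.
E[Z | urn 2] = (10+2+9+5+4)/5 = 6.
E[Z | urn 3] = (12+12+10)/3 = 34/3.
E[Z] = (1/7)·(5) + (5/7)·(6) + (1/7)·(34/3) = 139/21.

139/21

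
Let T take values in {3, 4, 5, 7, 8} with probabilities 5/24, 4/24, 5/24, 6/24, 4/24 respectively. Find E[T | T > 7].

8

P(T > 7) = 1/6.
Σ over the event: 8·1/6 = 4/3.
E[T | T > 7] = (4/3) / (1/6) = 8.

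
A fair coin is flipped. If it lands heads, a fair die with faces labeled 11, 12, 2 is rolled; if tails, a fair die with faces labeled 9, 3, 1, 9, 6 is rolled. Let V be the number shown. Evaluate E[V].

209/30

E[V | heads] = (11+12+2)/3 = 25/3.
E[V | tails] = (9+3+1+9+6)/5 = 28/5.
E[V] = (1/2)·(25/3) + (1/2)·(28/5) = 209/30.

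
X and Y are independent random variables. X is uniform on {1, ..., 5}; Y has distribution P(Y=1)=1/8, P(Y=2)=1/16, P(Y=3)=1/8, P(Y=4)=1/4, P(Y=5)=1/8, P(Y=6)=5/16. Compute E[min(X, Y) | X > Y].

P(X > Y) = 19/80.
Summing min(X,Y)·P(x,y) over outcomes with X > Y gives 21/40.
E[min(X, Y) | X > Y] = (21/40) / (19/80) = 42/19.

42/19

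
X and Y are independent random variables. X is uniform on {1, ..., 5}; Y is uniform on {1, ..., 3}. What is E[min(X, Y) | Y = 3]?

12/5

Outcomes with Y = 3: (1,3), (2,3), (3,3), (4,3), (5,3), each with probability 1/15.
E[min(X, Y) | Y = 3] = (1 + 2 + 3 + 3 + 3) / 5 = 12/5.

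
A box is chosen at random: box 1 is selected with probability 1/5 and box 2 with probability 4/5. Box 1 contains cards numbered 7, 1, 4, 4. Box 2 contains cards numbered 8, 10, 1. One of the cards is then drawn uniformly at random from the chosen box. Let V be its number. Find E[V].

88/15

E[V | box 1] = (7+1+4+4)/4 = 4.
E[V | box 2] = (8+10+1)/3 = 19/3.
By the law of total expectation,
E[V] = (1/5)·(4) + (4/5)·(19/3) = 88/15.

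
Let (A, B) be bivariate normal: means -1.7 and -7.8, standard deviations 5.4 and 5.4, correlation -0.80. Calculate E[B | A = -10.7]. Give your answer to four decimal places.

E[B | A=x] = μ_B + ρ(σ_B/σ_A)(x − μ_A) for jointly normal variables.
E[B | A=-10.7] = -7.8 + (-0.80)·(5.4/5.4)·(-10.7 − (-1.7)) = -7.8 + (-0.8)·(-9) = -0.6000.

-0.6000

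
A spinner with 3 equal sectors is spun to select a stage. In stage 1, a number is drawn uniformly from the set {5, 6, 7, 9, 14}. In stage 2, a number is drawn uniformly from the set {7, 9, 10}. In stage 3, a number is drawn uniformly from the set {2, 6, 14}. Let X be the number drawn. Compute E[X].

121/15

E[X | stage 1] = (5+6+7+9+14)/5 = 41/5.
E[X | stage 2] = (7+9+10)/3 = 26/3.
E[X | stage 3] = (2+6+14)/3 = 22/3.
E[X] = (1/3)·(41/5) + (1/3)·(26/3) + (1/3)·(22/3) = 121/15.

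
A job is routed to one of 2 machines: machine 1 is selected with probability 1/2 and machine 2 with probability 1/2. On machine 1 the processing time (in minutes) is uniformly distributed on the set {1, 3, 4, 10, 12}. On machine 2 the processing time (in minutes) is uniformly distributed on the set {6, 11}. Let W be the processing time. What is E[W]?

29/4

E[W | machine 1] = (1+3+4+10+12)/5 = 6.
E[W | machine 2] = (6+11)/2 = 17/2.
By the law of total expectation,
E[W] = (1/2)·(6) + (1/2)·(17/2) = 29/4.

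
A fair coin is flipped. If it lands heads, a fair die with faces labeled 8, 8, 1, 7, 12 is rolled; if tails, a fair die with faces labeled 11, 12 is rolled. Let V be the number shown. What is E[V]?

E[V | heads] = (8+8+1+7+12)/5 = 36/5.
E[V | tails] = (11+12)/2 = 23/2.
By the law of total expectation,
E[V] = (1/2)·(36/5) + (1/2)·(23/2) = 187/20.

187/20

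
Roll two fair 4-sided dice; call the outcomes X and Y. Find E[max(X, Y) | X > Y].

10/3

Outcomes with X > Y: (2,1), (3,1), (3,2), (4,1), (4,2), (4,3), each with probability 1/16.
E[max(X, Y) | X > Y] = (2 + 3 + 3 + 4 + 4 + 4) / 6 = 10/3.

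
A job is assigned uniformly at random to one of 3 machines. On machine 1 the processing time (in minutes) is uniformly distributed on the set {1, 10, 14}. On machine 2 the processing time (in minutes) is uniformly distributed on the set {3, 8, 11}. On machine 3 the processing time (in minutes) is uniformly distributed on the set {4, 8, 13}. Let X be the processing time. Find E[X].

E[X | machine 1] = (1+10+14)/3 = 25/3.
E[X | machine 2] = (3+8+11)/3 = 22/3.
E[X | machine 3] = (4+8+13)/3 = 25/3.
By the law of total expectation,
E[X] = (1/3)·(25/3) + (1/3)·(22/3) + (1/3)·(25/3) = 8.

8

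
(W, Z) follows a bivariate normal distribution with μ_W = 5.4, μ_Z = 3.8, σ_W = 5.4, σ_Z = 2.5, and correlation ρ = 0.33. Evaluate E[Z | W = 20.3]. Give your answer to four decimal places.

For a bivariate normal, E[Z | W=x] = μ_Z + ρ·(σ_Z/σ_W)·(x − μ_W).
E[Z | W=20.3] = 3.8 + (0.33)·(2.5/5.4)·(20.3 − (5.4)) = 3.8 + (0.15278)·(14.9) = 6.0764.

6.0764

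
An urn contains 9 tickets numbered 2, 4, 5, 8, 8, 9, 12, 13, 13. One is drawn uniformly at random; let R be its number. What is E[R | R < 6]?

11/3

P(R < 6) = 1/3.
Σ over the event: 2·1/9 + 4·1/9 + 5·1/9 = 11/9.
E[R | R < 6] = (11/9) / (1/3) = 11/3.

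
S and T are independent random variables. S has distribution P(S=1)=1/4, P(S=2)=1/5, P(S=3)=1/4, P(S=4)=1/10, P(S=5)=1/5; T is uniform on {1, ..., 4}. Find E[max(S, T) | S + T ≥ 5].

P(S + T ≥ 5) = 13/20.
Summing max(S,T)·P(x,y) over outcomes with S + T ≥ 5 gives 21/8.
E[max(S, T) | S + T ≥ 5] = (21/8) / (13/20) = 105/26.

105/26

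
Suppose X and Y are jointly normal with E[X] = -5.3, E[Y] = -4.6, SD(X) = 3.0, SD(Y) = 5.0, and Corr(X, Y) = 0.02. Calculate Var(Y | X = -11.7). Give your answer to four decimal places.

Var(Y | X=x) = (1 − ρ²)·σ_Y².
Var(Y | X=-11.7) = (5.0)²·(1 − (0.02)²) = 25·0.9996 = 24.9900.

24.9900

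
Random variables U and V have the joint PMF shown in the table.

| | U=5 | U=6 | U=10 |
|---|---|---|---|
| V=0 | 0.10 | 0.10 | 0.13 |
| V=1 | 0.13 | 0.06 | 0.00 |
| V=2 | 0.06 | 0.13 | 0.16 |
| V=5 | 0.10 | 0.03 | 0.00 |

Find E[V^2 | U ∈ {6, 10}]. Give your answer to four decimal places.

3.2295

P(U ∈ {6, 10}) = 0.61.
Σ V^2·P over the event = 0·(0.10) + 1·(0.06) + 4·(0.13) + 25·(0.03) + 0·(0.13) + 4·(0.16) = 1.97.
E[V^2 | U ∈ {6, 10}] = (1.97) / (0.61) = 3.2295.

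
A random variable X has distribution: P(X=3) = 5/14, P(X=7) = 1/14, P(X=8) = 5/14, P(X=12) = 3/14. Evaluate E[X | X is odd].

11/3

P(X is odd) = 3/7.
Σ over the event: 3·5/14 + 7·1/14 = 11/7.
E[X | X is odd] = (11/7) / (3/7) = 11/3.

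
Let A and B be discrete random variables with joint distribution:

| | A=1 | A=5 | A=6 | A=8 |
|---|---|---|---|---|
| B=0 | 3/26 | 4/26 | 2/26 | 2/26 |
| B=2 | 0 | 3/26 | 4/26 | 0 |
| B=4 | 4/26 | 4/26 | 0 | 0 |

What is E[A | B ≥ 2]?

P(B ≥ 2) = 15/26.
Σ A·P over the event = 1·(4/26) + 5·(3/26) + 5·(4/26) + 6·(4/26) = 63/26.
E[A | B ≥ 2] = (63/26) / (15/26) = 21/5.

21/5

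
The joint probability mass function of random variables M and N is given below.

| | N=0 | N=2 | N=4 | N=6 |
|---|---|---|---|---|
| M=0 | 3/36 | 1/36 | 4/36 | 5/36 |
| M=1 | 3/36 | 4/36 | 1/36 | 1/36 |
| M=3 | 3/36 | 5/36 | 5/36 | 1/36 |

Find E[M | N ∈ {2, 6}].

23/17

P(N ∈ {2, 6}) = 17/36.
Σ M·P over the event = 0·(1/36) + 0·(5/36) + 1·(4/36) + 1·(1/36) + 3·(5/36) + 3·(1/36) = 23/36.
E[M | N ∈ {2, 6}] = (23/36) / (17/36) = 23/17.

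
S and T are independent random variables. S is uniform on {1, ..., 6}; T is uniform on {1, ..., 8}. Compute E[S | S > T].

P(S > T) = 5/16.
Summing S·P(x,y) over outcomes with S > T gives 35/24.
E[S | S > T] = (35/24) / (5/16) = 14/3.

14/3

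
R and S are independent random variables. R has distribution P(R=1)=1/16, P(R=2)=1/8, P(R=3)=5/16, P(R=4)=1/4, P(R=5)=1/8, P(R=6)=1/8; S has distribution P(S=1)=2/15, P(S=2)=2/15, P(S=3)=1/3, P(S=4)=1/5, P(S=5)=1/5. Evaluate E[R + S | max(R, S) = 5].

89/11

P(max(R, S) = 5) = 11/40.
Summing (R+S)·P(x,y) over outcomes with max(R, S) = 5 gives 89/40.
E[R + S | max(R, S) = 5] = (89/40) / (11/40) = 89/11.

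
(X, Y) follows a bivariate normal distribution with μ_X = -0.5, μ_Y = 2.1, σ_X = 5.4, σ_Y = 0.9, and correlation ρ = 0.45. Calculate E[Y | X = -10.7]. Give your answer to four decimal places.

The regression of Y on X has slope ρ·σ_Y/σ_X and passes through (μ_X, μ_Y).
E[Y | X=-10.7] = 2.1 + (0.45)·(0.9/5.4)·(-10.7 − (-0.5)) = 2.1 + (0.075)·(-10.2) = 1.3350.

1.3350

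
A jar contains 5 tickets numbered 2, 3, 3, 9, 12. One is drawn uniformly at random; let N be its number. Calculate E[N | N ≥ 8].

P(N ≥ 8) = 2/5.
Σ over the event: 9·1/5 + 12·1/5 = 21/5.
E[N | N ≥ 8] = (21/5) / (2/5) = 21/2.

21/2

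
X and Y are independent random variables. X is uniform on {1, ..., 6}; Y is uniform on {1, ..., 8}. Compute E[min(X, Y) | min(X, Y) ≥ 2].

24/7

P(min(X, Y) ≥ 2) = 35/48.
Summing min(X,Y)·P(x,y) over outcomes with min(X, Y) ≥ 2 gives 5/2.
E[min(X, Y) | min(X, Y) ≥ 2] = (5/2) / (35/48) = 24/7.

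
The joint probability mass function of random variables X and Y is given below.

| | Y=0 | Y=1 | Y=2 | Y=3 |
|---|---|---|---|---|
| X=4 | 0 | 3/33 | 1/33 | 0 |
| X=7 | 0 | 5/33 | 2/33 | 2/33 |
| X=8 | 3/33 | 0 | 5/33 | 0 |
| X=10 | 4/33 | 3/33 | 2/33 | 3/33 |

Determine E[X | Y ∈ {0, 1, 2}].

219/28

P(Y ∈ {0, 1, 2}) = 28/33.
Summing X·P(X=x,Y=y) over the conditioning event gives 73/11.
E[X | Y ∈ {0, 1, 2}] = (73/11) / (28/33) = 219/28.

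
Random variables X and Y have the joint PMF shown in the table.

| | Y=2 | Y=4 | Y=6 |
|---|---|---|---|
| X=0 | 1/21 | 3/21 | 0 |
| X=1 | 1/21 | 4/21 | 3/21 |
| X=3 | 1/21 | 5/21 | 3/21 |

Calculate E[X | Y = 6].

P(Y = 6) = 2/7.
Σ X·P over the event = 1·(3/21) + 3·(3/21) = 4/7.
E[X | Y = 6] = (4/7) / (2/7) = 2.

2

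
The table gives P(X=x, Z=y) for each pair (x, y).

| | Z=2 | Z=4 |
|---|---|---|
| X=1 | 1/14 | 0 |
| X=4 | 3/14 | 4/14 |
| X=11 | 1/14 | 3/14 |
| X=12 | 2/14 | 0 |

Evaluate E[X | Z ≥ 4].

7

P(Z ≥ 4) = 1/2.
Summing X·P(X=x,Z=y) over the conditioning event gives 7/2.
E[X | Z ≥ 4] = (7/2) / (1/2) = 7.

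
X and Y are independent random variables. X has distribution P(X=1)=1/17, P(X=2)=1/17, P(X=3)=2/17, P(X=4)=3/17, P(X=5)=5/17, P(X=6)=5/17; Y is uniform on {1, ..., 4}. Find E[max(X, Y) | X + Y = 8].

67/13

P(X + Y = 8) = 13/68.
Summing max(X,Y)·P(x,y) over outcomes with X + Y = 8 gives 67/68.
E[max(X, Y) | X + Y = 8] = (67/68) / (13/68) = 67/13.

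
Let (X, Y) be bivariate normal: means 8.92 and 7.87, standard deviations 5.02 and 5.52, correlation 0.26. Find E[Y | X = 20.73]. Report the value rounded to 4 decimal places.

The regression of Y on X has slope ρ·σ_Y/σ_X and passes through (μ_X, μ_Y).
E[Y | X=20.73] = 7.87 + (0.26)·(5.52/5.02)·(20.73 − (8.92)) = 7.87 + (0.285896)·(11.81) = 11.2464.

11.2464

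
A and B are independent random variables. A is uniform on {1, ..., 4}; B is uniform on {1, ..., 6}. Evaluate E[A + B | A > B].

5

Outcomes with A > B: (2,1), (3,1), (3,2), (4,1), (4,2), (4,3), each with probability 1/24.
E[A + B | A > B] = (3 + 4 + 5 + 5 + 6 + 7) / 6 = 5.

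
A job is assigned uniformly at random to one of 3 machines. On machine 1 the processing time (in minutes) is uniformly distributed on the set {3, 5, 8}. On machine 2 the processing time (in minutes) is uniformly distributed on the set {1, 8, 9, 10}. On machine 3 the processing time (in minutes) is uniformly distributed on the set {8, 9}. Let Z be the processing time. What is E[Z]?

125/18

E[Z | machine 1] = (3+5+8)/3 = 16/3.
E[Z | machine 2] = (1+8+9+10)/4 = 7.
E[Z | machine 3] = (8+9)/2 = 17/2.
E[Z] = (1/3)·(16/3) + (1/3)·(7) + (1/3)·(17/2) = 125/18.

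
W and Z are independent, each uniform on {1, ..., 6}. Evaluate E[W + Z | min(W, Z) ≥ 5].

Outcomes with min(W, Z) ≥ 5: (5,5), (5,6), (6,5), (6,6), each with probability 1/36.
E[W + Z | min(W, Z) ≥ 5] = (10 + 11 + 11 + 12) / 4 = 11.

11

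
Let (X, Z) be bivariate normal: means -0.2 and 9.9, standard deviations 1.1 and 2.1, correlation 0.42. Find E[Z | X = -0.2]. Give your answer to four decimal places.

The regression of Z on X has slope ρ·σ_Z/σ_X and passes through (μ_X, μ_Z).
E[Z | X=-0.2] = 9.9 + (0.42)·(2.1/1.1)·(-0.2 − (-0.2)) = 9.9 + (0.80182)·(0) = 9.9000.

9.9000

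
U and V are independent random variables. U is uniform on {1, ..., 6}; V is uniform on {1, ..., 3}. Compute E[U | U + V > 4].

53/12

P(U + V > 4) = 2/3.
Summing U·P(x,y) over outcomes with U + V > 4 gives 53/18.
E[U | U + V > 4] = (53/18) / (2/3) = 53/12.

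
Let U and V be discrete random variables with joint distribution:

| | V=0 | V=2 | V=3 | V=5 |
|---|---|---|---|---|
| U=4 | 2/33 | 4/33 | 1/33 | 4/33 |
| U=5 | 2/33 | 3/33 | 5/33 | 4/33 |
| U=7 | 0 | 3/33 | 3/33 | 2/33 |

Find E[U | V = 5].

5

P(V = 5) = 10/33.
Σ U·P over the event = 4·(4/33) + 5·(4/33) + 7·(2/33) = 50/33.
E[U | V = 5] = (50/33) / (10/33) = 5.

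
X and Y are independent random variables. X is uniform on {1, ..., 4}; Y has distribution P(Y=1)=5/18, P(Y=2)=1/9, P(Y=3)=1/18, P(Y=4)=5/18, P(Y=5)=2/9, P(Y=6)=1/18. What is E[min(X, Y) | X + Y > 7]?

P(X + Y > 7) = 2/9.
Summing min(X,Y)·P(x,y) over outcomes with X + Y > 7 gives 19/24.
E[min(X, Y) | X + Y > 7] = (19/24) / (2/9) = 57/16.

57/16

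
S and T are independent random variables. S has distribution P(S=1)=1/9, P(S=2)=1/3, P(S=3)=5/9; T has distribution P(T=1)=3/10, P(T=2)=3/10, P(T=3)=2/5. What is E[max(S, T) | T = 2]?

P(T = 2) = 3/10.
Summing max(S,T)·P(x,y) over outcomes with T = 2 gives 23/30.
E[max(S, T) | T = 2] = (23/30) / (3/10) = 23/9.

23/9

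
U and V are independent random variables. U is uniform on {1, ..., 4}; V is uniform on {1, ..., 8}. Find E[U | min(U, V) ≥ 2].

P(min(U, V) ≥ 2) = 21/32.
Summing U·P(x,y) over outcomes with min(U, V) ≥ 2 gives 63/32.
E[U | min(U, V) ≥ 2] = (63/32) / (21/32) = 3.

3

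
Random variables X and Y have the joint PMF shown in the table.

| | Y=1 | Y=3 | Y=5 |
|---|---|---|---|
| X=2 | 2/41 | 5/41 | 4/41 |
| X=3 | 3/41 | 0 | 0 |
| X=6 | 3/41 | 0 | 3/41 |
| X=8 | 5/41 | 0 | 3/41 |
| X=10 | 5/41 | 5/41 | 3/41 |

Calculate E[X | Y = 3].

P(Y = 3) = 10/41.
Σ X·P over the event = 2·(5/41) + 10·(5/41) = 60/41.
E[X | Y = 3] = (60/41) / (10/41) = 6.

6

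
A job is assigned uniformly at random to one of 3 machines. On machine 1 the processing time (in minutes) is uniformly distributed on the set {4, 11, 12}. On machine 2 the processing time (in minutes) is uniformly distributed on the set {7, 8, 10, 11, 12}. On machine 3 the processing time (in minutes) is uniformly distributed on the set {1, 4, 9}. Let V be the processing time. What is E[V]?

349/45

E[V | machine 1] = (4+11+12)/3 = 9.
E[V | machine 2] = (7+8+10+11+12)/5 = 48/5.
E[V | machine 3] = (1+4+9)/3 = 14/3.
E[V] = (1/3)·(9) + (1/3)·(48/5) + (1/3)·(14/3) = 349/45.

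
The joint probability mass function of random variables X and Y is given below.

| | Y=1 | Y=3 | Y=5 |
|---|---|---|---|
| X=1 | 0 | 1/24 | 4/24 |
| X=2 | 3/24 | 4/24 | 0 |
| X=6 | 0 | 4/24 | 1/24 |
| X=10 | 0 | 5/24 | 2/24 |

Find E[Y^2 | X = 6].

P(X = 6) = 5/24.
Σ Y^2·P over the event = 9·(4/24) + 25·(1/24) = 61/24.
E[Y^2 | X = 6] = (61/24) / (5/24) = 61/5.

61/5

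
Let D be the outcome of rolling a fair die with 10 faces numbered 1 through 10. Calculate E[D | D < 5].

5/2

Given D < 5, D is equally likely to be any of {1, 2, 3, 4}.
E[D | D < 5] = (1 + 2 + 3 + 4) / 4 = 5/2.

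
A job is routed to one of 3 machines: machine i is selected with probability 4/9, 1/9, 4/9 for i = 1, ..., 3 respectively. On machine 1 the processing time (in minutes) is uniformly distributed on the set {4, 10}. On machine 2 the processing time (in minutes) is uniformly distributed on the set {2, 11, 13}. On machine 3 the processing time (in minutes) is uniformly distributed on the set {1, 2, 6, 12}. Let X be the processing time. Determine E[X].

173/27

E[X | machine 1] = (4+10)/2 = 7.
E[X | machine 2] = (2+11+13)/3 = 26/3.
E[X | machine 3] = (1+2+6+12)/4 = 21/4.
E[X] = (4/9)·(7) + (1/9)·(26/3) + (4/9)·(21/4) = 173/27.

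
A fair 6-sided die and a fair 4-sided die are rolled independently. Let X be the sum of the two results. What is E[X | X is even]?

P(X is even) = 1/2.
Σ over the event: 2·1/24 + 4·1/8 + 6·1/6 + 8·1/8 + 10·1/24 = 3.
E[X | X is even] = (3) / (1/2) = 6.

6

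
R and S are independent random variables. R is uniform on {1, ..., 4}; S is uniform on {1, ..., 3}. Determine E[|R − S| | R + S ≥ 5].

4/3

Outcomes with R + S ≥ 5: (2,3), (3,2), (3,3), (4,1), (4,2), (4,3), each with probability 1/12.
E[|R − S| | R + S ≥ 5] = (1 + 1 + 0 + 3 + 2 + 1) / 6 = 4/3.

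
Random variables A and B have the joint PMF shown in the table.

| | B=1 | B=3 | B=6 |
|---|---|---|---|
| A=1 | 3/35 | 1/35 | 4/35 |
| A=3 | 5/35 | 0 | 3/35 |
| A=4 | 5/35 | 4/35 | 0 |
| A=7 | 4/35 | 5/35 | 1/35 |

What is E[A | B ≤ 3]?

P(B ≤ 3) = 27/35.
Σ A·P over the event = 1·(3/35) + 1·(1/35) + 3·(5/35) + 4·(5/35) + 4·(4/35) + 7·(4/35) + 7·(5/35) = 118/35.
E[A | B ≤ 3] = (118/35) / (27/35) = 118/27.

118/27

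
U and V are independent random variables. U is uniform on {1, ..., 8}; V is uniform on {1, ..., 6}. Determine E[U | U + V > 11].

Outcomes with U + V > 11: (6,6), (7,5), (7,6), (8,4), (8,5), (8,6), each with probability 1/48.
E[U | U + V > 11] = (6 + 7 + 7 + 8 + 8 + 8) / 6 = 22/3.

22/3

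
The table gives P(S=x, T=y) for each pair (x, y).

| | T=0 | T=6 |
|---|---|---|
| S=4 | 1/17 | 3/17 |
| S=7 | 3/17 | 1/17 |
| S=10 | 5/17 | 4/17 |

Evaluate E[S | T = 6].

P(T = 6) = 8/17.
Σ S·P over the event = 4·(3/17) + 7·(1/17) + 10·(4/17) = 59/17.
E[S | T = 6] = (59/17) / (8/17) = 59/8.

59/8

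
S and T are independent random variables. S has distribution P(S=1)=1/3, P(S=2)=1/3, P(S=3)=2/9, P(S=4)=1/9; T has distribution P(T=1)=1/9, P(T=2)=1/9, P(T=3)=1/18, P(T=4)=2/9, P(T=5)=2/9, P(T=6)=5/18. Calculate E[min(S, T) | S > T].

27/19

P(S > T) = 19/162.
Summing min(S,T)·P(x,y) over outcomes with S > T gives 1/6.
E[min(S, T) | S > T] = (1/6) / (19/162) = 27/19.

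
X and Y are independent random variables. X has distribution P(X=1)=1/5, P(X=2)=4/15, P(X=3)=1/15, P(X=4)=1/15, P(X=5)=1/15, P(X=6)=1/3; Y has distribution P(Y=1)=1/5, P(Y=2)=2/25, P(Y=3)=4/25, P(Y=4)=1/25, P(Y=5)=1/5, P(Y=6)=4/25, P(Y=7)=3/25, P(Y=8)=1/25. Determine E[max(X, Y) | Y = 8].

P(Y = 8) = 1/25.
Summing max(X,Y)·P(x,y) over outcomes with Y = 8 gives 8/25.
E[max(X, Y) | Y = 8] = (8/25) / (1/25) = 8.

8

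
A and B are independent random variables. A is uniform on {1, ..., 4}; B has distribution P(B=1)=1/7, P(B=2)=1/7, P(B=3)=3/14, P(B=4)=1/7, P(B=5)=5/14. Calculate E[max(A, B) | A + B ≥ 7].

103/22

P(A + B ≥ 7) = 11/28.
Summing max(A,B)·P(x,y) over outcomes with A + B ≥ 7 gives 103/56.
E[max(A, B) | A + B ≥ 7] = (103/56) / (11/28) = 103/22.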